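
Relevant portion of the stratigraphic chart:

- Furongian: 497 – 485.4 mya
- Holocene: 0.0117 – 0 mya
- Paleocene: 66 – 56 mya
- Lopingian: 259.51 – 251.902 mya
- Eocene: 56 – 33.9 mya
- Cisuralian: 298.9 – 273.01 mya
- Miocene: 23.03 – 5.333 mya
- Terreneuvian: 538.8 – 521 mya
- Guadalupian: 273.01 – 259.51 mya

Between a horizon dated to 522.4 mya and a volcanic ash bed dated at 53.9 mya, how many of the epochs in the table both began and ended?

5

The older date is 522.4 Ma and the younger is 53.9 Ma.
Epochs with start < 522.4 and end > 53.9 Ma: Furongian (497–485.4), Cisuralian (298.9–273.01), Guadalupian (273.01–259.51), Lopingian (259.51–251.902), Paleocene (66–56).
That is 5 complete epochs.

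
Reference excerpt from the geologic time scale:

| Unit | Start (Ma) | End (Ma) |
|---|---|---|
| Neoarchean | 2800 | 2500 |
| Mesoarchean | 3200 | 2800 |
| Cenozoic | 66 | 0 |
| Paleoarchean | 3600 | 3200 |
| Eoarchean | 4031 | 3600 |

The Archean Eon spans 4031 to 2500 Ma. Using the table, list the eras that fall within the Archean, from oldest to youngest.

Eoarchean, Paleoarchean, Mesoarchean, Neoarchean

Eras with both bounds inside 4031–2500 Ma: Eoarchean (4031–3600), Paleoarchean (3600–3200), Mesoarchean (3200–2800), Neoarchean (2800–2500).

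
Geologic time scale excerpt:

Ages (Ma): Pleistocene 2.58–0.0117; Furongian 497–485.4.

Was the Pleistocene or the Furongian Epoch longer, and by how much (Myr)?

Furongian, by 9.0317 million years

Pleistocene: 2.58 − 0.0117 = 2.5683 Myr.
Furongian: 497 − 485.4 = 11.6 Myr.
Difference: 11.6 − 2.5683 = 9.0317 Myr, so the Furongian was longer.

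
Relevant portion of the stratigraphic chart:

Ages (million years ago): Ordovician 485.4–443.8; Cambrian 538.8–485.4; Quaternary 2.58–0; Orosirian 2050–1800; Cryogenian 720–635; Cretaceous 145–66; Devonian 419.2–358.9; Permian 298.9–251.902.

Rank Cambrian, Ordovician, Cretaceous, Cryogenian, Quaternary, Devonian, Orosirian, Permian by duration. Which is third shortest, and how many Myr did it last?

Permian, 46.998 million years

Start − end for each: Cambrian 538.8 − 485.4 = 53.4; Ordovician 485.4 − 443.8 = 41.6; Cretaceous 145 − 66 = 79; Cryogenian 720 − 635 = 85; Quaternary 2.58 − 0 = 2.58; Devonian 419.2 − 358.9 = 60.3; Orosirian 2050 − 1800 = 250; Permian 298.9 − 251.902 = 46.998.
Ranking these from shortest: Quaternary < Ordovician < Permian < Cambrian < Devonian < Cretaceous < Cryogenian < Orosirian.
Position 3 in that ranking is Permian, which lasted 46.998 Myr.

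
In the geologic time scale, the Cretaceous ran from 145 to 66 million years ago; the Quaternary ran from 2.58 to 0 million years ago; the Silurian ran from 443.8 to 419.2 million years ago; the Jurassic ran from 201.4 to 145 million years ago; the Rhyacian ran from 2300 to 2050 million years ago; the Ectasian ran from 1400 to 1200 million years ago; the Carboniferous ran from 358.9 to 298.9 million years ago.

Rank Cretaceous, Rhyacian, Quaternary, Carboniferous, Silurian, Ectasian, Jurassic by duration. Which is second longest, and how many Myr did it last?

Start − end for each: Cretaceous 145 − 66 = 79; Rhyacian 2300 − 2050 = 250; Quaternary 2.58 − 0 = 2.58; Carboniferous 358.9 − 298.9 = 60; Silurian 443.8 − 419.2 = 24.6; Ectasian 1400 − 1200 = 200; Jurassic 201.4 − 145 = 56.4.
Ranking these from longest: Rhyacian > Ectasian > Cretaceous > Carboniferous > Jurassic > Silurian > Quaternary.
Position 2 in that ranking is Ectasian, which lasted 200 Myr.

Ectasian, 200 million years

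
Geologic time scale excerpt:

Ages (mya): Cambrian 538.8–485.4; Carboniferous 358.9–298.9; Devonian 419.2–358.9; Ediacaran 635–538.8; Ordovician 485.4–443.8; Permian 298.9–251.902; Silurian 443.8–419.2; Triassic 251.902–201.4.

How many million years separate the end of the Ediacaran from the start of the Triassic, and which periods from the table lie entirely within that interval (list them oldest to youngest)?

End of Ediacaran = 538.8 Ma; start of Triassic = 251.902 Ma.
Gap = 538.8 − 251.902 = 286.898 Myr.
Periods wholly inside 538.8–251.902 Ma: Cambrian (538.8–485.4), Ordovician (485.4–443.8), Silurian (443.8–419.2), Devonian (419.2–358.9), Carboniferous (358.9–298.9), Permian (298.9–251.902).

286.898 million years; Cambrian, Ordovician, Silurian, Devonian, Carboniferous, Permian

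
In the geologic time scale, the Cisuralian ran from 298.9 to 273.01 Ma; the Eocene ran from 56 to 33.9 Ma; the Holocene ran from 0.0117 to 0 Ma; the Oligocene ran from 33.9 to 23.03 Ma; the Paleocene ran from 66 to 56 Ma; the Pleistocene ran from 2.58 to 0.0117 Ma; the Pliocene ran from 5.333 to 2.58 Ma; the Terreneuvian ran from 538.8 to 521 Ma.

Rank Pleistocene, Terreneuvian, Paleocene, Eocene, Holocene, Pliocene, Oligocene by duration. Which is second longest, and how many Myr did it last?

Durations: Pleistocene 2.5683; Terreneuvian 17.8; Paleocene 10; Eocene 22.1; Holocene 0.0117; Pliocene 2.753; Oligocene 10.87 Myr.
Sorted longest-first: Eocene (22.1), Terreneuvian (17.8), Oligocene (10.87), Paleocene (10), Pliocene (2.753), Pleistocene (2.5683), Holocene (0.0117).
The second longest is Terreneuvian at 17.8 Myr.

Terreneuvian, 17.8 million years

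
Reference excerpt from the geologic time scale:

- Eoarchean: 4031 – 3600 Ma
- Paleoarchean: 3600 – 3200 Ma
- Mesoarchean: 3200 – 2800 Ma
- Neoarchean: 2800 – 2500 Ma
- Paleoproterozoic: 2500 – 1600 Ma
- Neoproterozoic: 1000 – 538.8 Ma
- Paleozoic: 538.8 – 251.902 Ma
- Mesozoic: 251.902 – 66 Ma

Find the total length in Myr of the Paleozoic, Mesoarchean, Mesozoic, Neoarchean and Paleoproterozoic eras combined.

2072.8 million years

Duration is start − end for each: (538.8 − 251.902) + (3200 − 2800) + (251.902 − 66) + (2800 − 2500) + (2500 − 1600).
That is 286.898 + 400 + 185.902 + 300 + 900, which totals 2072.8 million years.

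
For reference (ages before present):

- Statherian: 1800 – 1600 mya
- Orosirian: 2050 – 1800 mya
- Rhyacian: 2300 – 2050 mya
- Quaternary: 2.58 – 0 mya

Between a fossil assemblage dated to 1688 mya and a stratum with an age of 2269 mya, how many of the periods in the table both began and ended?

The older date is 2269 Ma and the younger is 1688 Ma.
Periods with start < 2269 and end > 1688 Ma: Orosirian (2050–1800).
That is 1 complete period.

1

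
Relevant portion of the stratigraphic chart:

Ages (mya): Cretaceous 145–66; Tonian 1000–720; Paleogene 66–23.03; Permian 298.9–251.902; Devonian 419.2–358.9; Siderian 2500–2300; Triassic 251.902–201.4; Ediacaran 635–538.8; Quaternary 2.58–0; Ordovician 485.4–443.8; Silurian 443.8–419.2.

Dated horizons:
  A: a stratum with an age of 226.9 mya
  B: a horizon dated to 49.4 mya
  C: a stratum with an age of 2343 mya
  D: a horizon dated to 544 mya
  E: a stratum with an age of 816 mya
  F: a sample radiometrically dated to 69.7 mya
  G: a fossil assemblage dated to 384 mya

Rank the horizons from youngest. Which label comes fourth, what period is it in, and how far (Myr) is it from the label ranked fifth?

G, in the Devonian; 160 million years to D

Smaller Ma means younger, so youngest first: B 49.4 < F 69.7 < A 226.9 < G 384 < D 544 < E 816 < C 2343.
Counting 4 along gives G (384 Ma); the excerpt puts that inside the Devonian, 419.2–358.9 Ma.
Next in line is D (544 Ma), and 544 − 384 = 160 Myr.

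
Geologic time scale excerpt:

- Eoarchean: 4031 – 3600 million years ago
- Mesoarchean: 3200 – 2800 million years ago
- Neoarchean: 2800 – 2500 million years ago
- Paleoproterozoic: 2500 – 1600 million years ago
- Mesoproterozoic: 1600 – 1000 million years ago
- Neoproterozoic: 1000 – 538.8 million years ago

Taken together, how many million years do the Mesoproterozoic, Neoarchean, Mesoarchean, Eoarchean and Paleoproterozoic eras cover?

Duration is start − end for each: (1600 − 1000) + (2800 − 2500) + (3200 − 2800) + (4031 − 3600) + (2500 − 1600).
That is 600 + 300 + 400 + 431 + 900, which totals 2631 million years.

2631 million years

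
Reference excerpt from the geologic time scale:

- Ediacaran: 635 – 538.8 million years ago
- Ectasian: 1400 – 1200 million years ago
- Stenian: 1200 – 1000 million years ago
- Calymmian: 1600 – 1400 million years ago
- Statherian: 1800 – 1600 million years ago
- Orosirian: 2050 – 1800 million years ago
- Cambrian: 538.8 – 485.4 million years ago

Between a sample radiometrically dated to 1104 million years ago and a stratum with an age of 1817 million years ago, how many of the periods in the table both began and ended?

The older date is 1817 Ma and the younger is 1104 Ma.
Periods with start < 1817 and end > 1104 Ma: Statherian (1800–1600), Calymmian (1600–1400), Ectasian (1400–1200).
That is 3 complete periods.

3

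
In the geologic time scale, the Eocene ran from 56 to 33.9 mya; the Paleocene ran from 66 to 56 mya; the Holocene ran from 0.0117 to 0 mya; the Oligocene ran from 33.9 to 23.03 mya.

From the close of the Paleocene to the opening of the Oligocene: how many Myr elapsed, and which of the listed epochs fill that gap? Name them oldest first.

End of Paleocene = 56 Ma; start of Oligocene = 33.9 Ma.
Gap = 56 − 33.9 = 22.1 Myr.
Epochs wholly inside 56–33.9 Ma: Eocene (56–33.9).

22.1 million years; Eocene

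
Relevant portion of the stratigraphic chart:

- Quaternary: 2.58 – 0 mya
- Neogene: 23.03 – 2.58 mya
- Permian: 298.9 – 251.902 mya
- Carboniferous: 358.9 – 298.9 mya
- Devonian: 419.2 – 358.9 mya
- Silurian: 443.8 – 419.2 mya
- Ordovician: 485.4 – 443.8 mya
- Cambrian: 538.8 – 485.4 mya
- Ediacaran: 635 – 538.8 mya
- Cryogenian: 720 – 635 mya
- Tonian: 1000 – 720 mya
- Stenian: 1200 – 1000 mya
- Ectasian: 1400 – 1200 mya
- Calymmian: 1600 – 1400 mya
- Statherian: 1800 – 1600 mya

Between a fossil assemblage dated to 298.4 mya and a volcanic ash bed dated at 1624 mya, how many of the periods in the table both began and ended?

The older date is 1624 Ma and the younger is 298.4 Ma.
Periods with start < 1624 and end > 298.4 Ma: Calymmian (1600–1400), Ectasian (1400–1200), Stenian (1200–1000), Tonian (1000–720), Cryogenian (720–635), Ediacaran (635–538.8), Cambrian (538.8–485.4), Ordovician (485.4–443.8), Silurian (443.8–419.2), Devonian (419.2–358.9), Carboniferous (358.9–298.9).
That is 11 complete periods.

11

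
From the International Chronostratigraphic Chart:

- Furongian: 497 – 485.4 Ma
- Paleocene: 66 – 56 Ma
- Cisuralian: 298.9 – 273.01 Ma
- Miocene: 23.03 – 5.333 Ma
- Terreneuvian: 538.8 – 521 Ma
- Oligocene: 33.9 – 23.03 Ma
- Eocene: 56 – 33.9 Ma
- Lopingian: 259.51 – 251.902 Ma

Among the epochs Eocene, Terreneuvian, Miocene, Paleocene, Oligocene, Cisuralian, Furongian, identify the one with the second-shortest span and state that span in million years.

Start − end for each: Eocene 56 − 33.9 = 22.1; Terreneuvian 538.8 − 521 = 17.8; Miocene 23.03 − 5.333 = 17.697; Paleocene 66 − 56 = 10; Oligocene 33.9 − 23.03 = 10.87; Cisuralian 298.9 − 273.01 = 25.89; Furongian 497 − 485.4 = 11.6.
Ranking these from shortest: Paleocene < Oligocene < Furongian < Miocene < Terreneuvian < Eocene < Cisuralian.
Position 2 in that ranking is Oligocene, which lasted 10.87 Myr.

Oligocene, 10.87 million years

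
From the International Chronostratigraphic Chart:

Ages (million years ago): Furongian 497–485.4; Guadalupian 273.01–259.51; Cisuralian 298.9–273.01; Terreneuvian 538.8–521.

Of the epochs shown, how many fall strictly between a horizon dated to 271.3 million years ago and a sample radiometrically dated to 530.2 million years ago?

2

530.2 Ma sits inside the Terreneuvian (538.8–521) and 271.3 Ma inside the Guadalupian (273.01–259.51); neither of those is wholly between the two dates.
The listed epochs lying completely between them are Furongian, Cisuralian — 2 in all.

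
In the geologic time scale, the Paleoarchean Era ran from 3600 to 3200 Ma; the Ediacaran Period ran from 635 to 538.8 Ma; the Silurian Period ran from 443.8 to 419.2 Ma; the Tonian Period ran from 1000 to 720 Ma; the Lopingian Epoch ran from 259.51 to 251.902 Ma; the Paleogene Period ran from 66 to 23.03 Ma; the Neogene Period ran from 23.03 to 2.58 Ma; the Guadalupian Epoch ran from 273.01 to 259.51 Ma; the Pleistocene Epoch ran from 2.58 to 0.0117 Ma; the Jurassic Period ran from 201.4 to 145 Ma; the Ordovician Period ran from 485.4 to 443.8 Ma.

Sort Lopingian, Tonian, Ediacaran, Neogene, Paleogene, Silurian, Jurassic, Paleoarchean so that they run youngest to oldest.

Neogene, then Paleogene, then Jurassic, then Lopingian, then Silurian, then Ediacaran, then Tonian, then Paleoarchean

The oldest of these is Paleoarchean (starts 3600 Ma) and the youngest is Neogene (ends 2.58 Ma).
In between, by decreasing start age: Tonian (1000), Ediacaran (635), Silurian (443.8), Lopingian (259.51), Jurassic (201.4), Paleogene (66).
Listing youngest first means reversing that sequence.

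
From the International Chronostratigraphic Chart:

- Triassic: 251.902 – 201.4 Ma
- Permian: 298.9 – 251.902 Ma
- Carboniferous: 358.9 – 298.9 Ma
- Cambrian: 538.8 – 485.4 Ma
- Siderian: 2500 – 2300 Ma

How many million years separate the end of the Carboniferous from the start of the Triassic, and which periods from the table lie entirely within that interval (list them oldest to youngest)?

The Carboniferous closes at 298.9 Ma and the Triassic opens at 251.902 Ma, so the interval is 298.9 − 251.902 = 46.998 Myr.
A period fits inside if it starts at or after 298.9 Ma and ends at or before 251.902 Ma; oldest first that gives Permian.

46.998 million years; Permian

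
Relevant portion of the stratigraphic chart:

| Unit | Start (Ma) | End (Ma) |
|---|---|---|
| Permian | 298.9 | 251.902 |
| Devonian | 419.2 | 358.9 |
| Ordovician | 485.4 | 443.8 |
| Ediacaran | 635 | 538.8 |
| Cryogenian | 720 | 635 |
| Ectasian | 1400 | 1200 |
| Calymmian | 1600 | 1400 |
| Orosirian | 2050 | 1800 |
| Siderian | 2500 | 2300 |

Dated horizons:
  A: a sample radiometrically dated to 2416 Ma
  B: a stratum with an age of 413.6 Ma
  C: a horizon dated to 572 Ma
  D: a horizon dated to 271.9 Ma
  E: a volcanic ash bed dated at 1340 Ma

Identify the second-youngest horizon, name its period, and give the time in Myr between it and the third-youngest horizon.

Smaller Ma means younger, so youngest first: D 271.9 < B 413.6 < C 572 < E 1340 < A 2416.
Counting 2 along gives B (413.6 Ma); the excerpt puts that inside the Devonian, 419.2–358.9 Ma.
Next in line is C (572 Ma), and 572 − 413.6 = 158.4 Myr.

B, in the Devonian; 158.4 million years to C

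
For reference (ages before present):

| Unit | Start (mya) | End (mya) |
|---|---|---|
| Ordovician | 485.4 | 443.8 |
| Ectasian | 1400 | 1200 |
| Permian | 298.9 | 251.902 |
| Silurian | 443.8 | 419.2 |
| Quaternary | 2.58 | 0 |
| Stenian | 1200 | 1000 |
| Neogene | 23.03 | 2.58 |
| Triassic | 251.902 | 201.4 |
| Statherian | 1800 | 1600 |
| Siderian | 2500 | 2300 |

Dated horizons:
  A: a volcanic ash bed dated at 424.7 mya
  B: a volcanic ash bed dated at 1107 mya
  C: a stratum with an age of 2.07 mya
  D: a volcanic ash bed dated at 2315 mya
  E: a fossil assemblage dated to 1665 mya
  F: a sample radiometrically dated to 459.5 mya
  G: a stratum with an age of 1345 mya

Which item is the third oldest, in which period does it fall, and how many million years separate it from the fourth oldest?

Sorted oldest-first by Ma: D (2315), E (1665), G (1345), B (1107), F (459.5), A (424.7), C (2.07).
The third oldest is G at 1345 Ma, which lies in 1400–1200 Ma: the Ectasian.
The fourth oldest is B at 1107 Ma; separation = |1345 − 1107| = 238 Myr.

G, in the Ectasian; 238 million years to B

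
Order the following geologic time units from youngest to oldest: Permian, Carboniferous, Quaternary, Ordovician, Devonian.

Quaternary, Permian, Carboniferous, Devonian, Ordovician

Group by era (each group listed oldest first) — Paleozoic: Ordovician, Devonian, Carboniferous, Permian; Cenozoic: Quaternary. The eras run Paleozoic → Mesozoic → Cenozoic. Concatenating the groups in that era order and then reversing gives youngest to oldest.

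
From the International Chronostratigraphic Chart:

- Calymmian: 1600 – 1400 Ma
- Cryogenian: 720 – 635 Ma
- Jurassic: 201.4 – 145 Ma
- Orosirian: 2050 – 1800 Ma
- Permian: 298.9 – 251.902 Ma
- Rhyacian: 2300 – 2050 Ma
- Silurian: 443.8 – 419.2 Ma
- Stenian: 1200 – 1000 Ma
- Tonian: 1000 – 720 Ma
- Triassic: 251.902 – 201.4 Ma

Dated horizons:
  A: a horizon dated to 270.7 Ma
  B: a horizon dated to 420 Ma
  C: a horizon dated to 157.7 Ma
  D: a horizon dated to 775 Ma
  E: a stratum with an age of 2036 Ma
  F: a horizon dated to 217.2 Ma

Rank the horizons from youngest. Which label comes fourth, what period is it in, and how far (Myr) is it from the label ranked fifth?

B, in the Silurian; 355 million years to D

Sorted youngest-first by Ma: C (157.7), F (217.2), A (270.7), B (420), D (775), E (2036).
The fourth youngest is B at 420 Ma, which lies in 443.8–419.2 Ma: the Silurian.
The fifth youngest is D at 775 Ma; separation = |420 − 775| = 355 Myr.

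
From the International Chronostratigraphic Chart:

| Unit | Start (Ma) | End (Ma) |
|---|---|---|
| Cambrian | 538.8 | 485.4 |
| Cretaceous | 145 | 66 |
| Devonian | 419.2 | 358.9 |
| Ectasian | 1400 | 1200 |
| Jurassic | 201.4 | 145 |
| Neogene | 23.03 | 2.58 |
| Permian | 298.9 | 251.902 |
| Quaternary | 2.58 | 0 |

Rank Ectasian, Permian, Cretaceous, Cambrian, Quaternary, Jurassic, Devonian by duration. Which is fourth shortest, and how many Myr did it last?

Jurassic, 56.4 million years

Start − end for each: Ectasian 1400 − 1200 = 200; Permian 298.9 − 251.902 = 46.998; Cretaceous 145 − 66 = 79; Cambrian 538.8 − 485.4 = 53.4; Quaternary 2.58 − 0 = 2.58; Jurassic 201.4 − 145 = 56.4; Devonian 419.2 − 358.9 = 60.3.
Ranking these from shortest: Quaternary < Permian < Cambrian < Jurassic < Devonian < Cretaceous < Ectasian.
Position 4 in that ranking is Jurassic, which lasted 56.4 Myr.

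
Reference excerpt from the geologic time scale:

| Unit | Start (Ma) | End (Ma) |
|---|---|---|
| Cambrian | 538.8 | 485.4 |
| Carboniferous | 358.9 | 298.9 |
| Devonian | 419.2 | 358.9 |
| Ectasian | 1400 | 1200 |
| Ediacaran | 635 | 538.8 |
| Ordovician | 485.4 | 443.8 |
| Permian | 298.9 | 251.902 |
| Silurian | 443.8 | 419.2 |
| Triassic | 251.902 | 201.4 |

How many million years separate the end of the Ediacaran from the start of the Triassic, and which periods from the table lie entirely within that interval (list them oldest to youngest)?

286.898 million years; Cambrian, Ordovician, Silurian, Devonian, Carboniferous, Permian

The Ediacaran closes at 538.8 Ma and the Triassic opens at 251.902 Ma, so the interval is 538.8 − 251.902 = 286.898 Myr.
A period fits inside if it starts at or after 538.8 Ma and ends at or before 251.902 Ma; oldest first that gives Cambrian, Ordovician, Silurian, Devonian, Carboniferous, Permian.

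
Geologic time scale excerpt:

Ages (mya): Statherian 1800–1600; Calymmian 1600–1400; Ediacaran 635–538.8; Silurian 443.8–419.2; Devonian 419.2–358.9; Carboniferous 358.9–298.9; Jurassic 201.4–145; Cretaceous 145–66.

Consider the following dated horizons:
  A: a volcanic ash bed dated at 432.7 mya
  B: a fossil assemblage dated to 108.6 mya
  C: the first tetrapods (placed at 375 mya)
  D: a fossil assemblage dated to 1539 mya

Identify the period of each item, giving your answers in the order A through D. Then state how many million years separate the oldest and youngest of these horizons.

Match each age against the start–end ranges in the excerpt: A = 432.7 Ma → Silurian (443.8–419.2); B = 108.6 Ma → Cretaceous (145–66); C = 375 Ma → Devonian (419.2–358.9); D = 1539 Ma → Calymmian (1600–1400).
The largest age is 1539 Ma and the smallest is 108.6 Ma; their difference is 1430.4 Myr.

A — Silurian; B — Cretaceous; C — Devonian; D — Calymmian; span 1430.4 million years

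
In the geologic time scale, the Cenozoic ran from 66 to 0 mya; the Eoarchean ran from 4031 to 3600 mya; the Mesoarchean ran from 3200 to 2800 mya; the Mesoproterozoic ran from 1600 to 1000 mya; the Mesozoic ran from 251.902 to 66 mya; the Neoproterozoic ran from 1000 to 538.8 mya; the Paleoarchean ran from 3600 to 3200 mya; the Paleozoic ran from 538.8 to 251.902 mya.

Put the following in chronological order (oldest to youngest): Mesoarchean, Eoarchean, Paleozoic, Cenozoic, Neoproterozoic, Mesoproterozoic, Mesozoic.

Sorting by start age (descending Ma, since larger Ma = older): Eoarchean start 4031, Mesoarchean start 3200, Mesoproterozoic start 1600, Neoproterozoic start 1000, Paleozoic start 538.8, Mesozoic start 251.902, Cenozoic start 66.

Eoarchean → Mesoarchean → Mesoproterozoic → Neoproterozoic → Paleozoic → Mesozoic → Cenozoic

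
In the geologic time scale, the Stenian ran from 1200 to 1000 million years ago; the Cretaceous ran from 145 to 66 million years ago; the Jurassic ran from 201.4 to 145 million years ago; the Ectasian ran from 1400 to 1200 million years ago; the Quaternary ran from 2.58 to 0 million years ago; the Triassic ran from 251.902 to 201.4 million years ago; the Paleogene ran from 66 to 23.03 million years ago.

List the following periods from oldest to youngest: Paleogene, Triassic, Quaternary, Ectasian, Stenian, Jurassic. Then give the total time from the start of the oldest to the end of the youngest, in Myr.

Ectasian → Stenian → Triassic → Jurassic → Paleogene → Quaternary; total span 1400 Myr

Start ages (Ma): Ectasian 1400, Stenian 1200, Triassic 251.902, Jurassic 201.4, Paleogene 66, Quaternary 2.58.
Ordered oldest to youngest: Ectasian, Stenian, Triassic, Jurassic, Paleogene, Quaternary.
Span = 1400 − 0 = 1400 Myr.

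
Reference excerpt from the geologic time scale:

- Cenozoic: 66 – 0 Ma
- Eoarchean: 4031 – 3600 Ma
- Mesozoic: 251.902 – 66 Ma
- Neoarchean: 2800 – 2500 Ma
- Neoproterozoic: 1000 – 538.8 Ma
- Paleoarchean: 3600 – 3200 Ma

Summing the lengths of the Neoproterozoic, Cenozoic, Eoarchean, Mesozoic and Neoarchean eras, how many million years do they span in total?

Each duration: Neoproterozoic = 461.2; Cenozoic = 66; Eoarchean = 431; Mesozoic = 185.902; Neoarchean = 300.
Sum: 461.2 + 66 + 431 + 185.902 + 300 = 1444.102 Myr.

1444.102 million years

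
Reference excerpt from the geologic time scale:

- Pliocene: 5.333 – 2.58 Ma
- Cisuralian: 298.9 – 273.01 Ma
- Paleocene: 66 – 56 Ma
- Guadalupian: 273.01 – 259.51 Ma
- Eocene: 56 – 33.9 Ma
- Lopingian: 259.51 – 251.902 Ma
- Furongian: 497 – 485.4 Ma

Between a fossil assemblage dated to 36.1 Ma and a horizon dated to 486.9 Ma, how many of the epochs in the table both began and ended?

4

486.9 Ma sits inside the Furongian (497–485.4) and 36.1 Ma inside the Eocene (56–33.9); neither of those is wholly between the two dates.
The listed epochs lying completely between them are Cisuralian, Guadalupian, Lopingian, Paleocene — 4 in all.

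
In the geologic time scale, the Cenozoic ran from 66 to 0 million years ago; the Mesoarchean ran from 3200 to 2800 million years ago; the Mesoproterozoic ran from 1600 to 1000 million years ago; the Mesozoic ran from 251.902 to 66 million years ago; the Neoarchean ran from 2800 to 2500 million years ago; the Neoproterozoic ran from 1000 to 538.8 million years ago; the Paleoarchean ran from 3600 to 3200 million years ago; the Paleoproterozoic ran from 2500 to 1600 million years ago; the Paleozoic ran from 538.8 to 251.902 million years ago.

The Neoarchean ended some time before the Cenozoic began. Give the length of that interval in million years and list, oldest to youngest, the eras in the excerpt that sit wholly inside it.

2434 million years; Paleoproterozoic, Mesoproterozoic, Neoproterozoic, Paleozoic, Mesozoic

End of Neoarchean = 2500 Ma; start of Cenozoic = 66 Ma.
Gap = 2500 − 66 = 2434 Myr.
Eras wholly inside 2500–66 Ma: Paleoproterozoic (2500–1600), Mesoproterozoic (1600–1000), Neoproterozoic (1000–538.8), Paleozoic (538.8–251.902), Mesozoic (251.902–66).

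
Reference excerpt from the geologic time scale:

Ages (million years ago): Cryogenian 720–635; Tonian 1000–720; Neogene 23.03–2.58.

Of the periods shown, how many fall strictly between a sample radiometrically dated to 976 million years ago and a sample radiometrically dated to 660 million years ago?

Checking each listed span, none has both start < 976 Ma and end > 660 Ma — every period straddles one of the two dates or lies outside them — so the count is 0.

0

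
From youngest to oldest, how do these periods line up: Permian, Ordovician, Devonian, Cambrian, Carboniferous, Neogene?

Neogene, Permian, Carboniferous, Devonian, Ordovician, Cambrian

Group by era (each group listed oldest first) — Paleozoic: Cambrian, Ordovician, Devonian, Carboniferous, Permian; Cenozoic: Neogene. The eras run Paleozoic → Mesozoic → Cenozoic. Concatenating the groups in that era order and then reversing gives youngest to oldest.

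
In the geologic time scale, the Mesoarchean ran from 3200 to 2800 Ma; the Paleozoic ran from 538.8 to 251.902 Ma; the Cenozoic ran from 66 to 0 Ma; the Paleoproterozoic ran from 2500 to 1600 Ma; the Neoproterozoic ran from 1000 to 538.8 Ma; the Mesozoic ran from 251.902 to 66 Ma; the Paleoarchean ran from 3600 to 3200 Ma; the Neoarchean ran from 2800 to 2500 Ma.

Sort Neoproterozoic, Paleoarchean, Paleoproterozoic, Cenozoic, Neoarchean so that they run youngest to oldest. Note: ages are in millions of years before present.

The oldest of these is Paleoarchean (starts 3600 Ma) and the youngest is Cenozoic (ends 0 Ma).
In between, by decreasing start age: Neoarchean (2800), Paleoproterozoic (2500), Neoproterozoic (1000).
Listing youngest first means reversing that sequence.

Cenozoic, Neoproterozoic, Paleoproterozoic, Neoarchean, Paleoarchean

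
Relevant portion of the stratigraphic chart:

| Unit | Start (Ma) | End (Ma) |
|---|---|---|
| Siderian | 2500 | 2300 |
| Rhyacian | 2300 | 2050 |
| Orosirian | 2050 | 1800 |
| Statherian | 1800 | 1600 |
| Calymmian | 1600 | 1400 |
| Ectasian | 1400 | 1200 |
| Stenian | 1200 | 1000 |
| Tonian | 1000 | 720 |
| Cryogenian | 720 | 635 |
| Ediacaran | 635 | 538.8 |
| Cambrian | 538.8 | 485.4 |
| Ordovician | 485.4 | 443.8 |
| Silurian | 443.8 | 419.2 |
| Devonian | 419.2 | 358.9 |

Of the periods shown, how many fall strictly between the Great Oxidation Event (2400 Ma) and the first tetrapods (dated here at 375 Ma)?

2400 Ma sits inside the Siderian (2500–2300) and 375 Ma inside the Devonian (419.2–358.9); neither of those is wholly between the two dates.
The listed periods lying completely between them are Rhyacian, Orosirian, Statherian, Calymmian, Ectasian, Stenian, Tonian, Cryogenian, Ediacaran, Cambrian, Ordovician, Silurian — 12 in all.

12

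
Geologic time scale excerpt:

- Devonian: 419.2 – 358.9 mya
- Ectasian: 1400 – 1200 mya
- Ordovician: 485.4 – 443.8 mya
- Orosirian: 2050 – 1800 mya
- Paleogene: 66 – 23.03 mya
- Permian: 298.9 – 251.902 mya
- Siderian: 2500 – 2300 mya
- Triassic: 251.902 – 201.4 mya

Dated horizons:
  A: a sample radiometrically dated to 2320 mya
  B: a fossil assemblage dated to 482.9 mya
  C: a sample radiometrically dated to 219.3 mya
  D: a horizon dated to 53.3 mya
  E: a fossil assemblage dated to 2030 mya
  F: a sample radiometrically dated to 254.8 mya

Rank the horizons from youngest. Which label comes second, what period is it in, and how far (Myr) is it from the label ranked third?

C, in the Triassic; 35.5 million years to F

Sorted youngest-first by Ma: D (53.3), C (219.3), F (254.8), B (482.9), E (2030), A (2320).
The second youngest is C at 219.3 Ma, which lies in 251.902–201.4 Ma: the Triassic.
The third youngest is F at 254.8 Ma; separation = |219.3 − 254.8| = 35.5 Myr.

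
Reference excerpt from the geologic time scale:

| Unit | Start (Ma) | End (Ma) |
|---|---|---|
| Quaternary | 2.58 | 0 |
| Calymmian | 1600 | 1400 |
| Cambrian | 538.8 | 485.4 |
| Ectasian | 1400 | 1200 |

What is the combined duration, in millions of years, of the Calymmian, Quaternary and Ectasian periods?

402.58 million years

Each duration: Calymmian = 200; Quaternary = 2.58; Ectasian = 200.
Sum: 200 + 2.58 + 200 = 402.58 Myr.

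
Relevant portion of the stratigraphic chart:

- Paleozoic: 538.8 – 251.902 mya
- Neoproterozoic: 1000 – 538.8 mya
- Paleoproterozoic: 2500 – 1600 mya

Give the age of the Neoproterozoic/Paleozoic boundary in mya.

The Neoproterozoic ends and the Paleozoic begins at 538.8 mya.

538.8 mya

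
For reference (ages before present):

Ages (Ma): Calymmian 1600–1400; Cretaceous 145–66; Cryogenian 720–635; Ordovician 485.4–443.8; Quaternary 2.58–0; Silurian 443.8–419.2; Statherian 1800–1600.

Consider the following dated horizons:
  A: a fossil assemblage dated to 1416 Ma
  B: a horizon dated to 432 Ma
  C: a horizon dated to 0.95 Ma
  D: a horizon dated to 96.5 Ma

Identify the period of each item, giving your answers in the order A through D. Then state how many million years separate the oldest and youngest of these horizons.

A — Calymmian; B — Silurian; C — Quaternary; D — Cretaceous; span 1415.05 million years

Match each age against the start–end ranges in the excerpt: A = 1416 Ma → Calymmian (1600–1400); B = 432 Ma → Silurian (443.8–419.2); C = 0.95 Ma → Quaternary (2.58–0); D = 96.5 Ma → Cretaceous (145–66).
The largest age is 1416 Ma and the smallest is 0.95 Ma; their difference is 1415.05 Myr.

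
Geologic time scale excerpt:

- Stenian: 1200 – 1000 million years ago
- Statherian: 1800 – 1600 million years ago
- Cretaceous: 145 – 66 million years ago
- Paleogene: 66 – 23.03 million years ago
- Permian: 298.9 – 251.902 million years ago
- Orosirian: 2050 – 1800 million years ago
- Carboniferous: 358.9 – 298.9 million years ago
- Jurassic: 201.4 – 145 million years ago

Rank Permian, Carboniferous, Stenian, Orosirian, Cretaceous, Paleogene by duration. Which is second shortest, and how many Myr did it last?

Permian, 46.998 million years

Durations: Permian 46.998; Carboniferous 60; Stenian 200; Orosirian 250; Cretaceous 79; Paleogene 42.97 Myr.
Sorted shortest-first: Paleogene (42.97), Permian (46.998), Carboniferous (60), Cretaceous (79), Stenian (200), Orosirian (250).
The second shortest is Permian at 46.998 Myr.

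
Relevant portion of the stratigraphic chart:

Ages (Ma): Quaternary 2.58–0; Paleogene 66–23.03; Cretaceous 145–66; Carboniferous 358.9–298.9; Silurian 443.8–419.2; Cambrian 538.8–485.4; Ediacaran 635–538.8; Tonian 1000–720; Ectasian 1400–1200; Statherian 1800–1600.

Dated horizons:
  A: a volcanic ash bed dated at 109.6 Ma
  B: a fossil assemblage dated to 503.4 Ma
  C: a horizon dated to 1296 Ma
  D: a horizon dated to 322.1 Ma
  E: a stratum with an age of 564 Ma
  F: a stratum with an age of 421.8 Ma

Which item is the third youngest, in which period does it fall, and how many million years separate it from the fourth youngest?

Smaller Ma means younger, so youngest first: A 109.6 < D 322.1 < F 421.8 < B 503.4 < E 564 < C 1296.
Counting 3 along gives F (421.8 Ma); the excerpt puts that inside the Silurian, 443.8–419.2 Ma.
Next in line is B (503.4 Ma), and 503.4 − 421.8 = 81.6 Myr.

F, in the Silurian; 81.6 million years to B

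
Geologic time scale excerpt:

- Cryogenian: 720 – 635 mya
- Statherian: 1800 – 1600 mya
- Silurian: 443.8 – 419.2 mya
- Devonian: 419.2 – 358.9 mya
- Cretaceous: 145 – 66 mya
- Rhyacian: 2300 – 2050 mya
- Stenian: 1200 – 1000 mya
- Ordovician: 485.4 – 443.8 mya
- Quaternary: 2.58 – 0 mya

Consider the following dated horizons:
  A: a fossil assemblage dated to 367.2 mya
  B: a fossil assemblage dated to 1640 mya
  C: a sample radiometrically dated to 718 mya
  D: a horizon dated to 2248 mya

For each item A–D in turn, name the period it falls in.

A — Devonian; B — Statherian; C — Cryogenian; D — Rhyacian

Match each age against the start–end ranges in the excerpt: A = 367.2 Ma → Devonian (419.2–358.9); B = 1640 Ma → Statherian (1800–1600); C = 718 Ma → Cryogenian (720–635); D = 2248 Ma → Rhyacian (2300–2050).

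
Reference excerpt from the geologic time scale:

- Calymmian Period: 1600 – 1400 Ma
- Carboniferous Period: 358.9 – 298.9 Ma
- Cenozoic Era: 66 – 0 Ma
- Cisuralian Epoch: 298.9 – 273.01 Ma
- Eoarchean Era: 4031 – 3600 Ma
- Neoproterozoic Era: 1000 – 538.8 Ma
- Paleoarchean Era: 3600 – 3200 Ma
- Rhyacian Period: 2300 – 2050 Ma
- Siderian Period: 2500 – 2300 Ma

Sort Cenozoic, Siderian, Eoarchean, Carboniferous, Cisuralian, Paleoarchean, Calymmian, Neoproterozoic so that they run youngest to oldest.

Cenozoic, then Cisuralian, then Carboniferous, then Neoproterozoic, then Calymmian, then Siderian, then Paleoarchean, then Eoarchean

The oldest of these is Eoarchean (starts 4031 Ma) and the youngest is Cenozoic (ends 0 Ma).
In between, by decreasing start age: Paleoarchean (3600), Siderian (2500), Calymmian (1600), Neoproterozoic (1000), Carboniferous (358.9), Cisuralian (298.9).
Listing youngest first means reversing that sequence.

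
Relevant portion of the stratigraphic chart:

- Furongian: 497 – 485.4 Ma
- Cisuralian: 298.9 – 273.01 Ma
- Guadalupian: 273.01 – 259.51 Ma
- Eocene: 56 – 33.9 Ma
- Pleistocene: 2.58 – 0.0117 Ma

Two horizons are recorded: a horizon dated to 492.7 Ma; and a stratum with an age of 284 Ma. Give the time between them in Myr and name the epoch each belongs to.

208.7 million years apart; the first in the Furongian, the second in the Cisuralian

Elapsed time: 492.7 − 284 = 208.7 Myr.
492.7 Ma lies within 497–485.4 Ma: Furongian.
284 Ma lies within 298.9–273.01 Ma: Cisuralian.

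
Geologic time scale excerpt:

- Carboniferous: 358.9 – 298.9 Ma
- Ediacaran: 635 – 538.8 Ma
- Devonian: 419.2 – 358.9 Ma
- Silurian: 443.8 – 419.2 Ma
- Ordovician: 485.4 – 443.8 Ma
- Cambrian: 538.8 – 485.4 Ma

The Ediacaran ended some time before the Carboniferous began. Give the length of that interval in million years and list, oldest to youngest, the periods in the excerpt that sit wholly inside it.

End of Ediacaran = 538.8 Ma; start of Carboniferous = 358.9 Ma.
Gap = 538.8 − 358.9 = 179.9 Myr.
Periods wholly inside 538.8–358.9 Ma: Cambrian (538.8–485.4), Ordovician (485.4–443.8), Silurian (443.8–419.2), Devonian (419.2–358.9).

179.9 million years; Cambrian, Ordovician, Silurian, Devonian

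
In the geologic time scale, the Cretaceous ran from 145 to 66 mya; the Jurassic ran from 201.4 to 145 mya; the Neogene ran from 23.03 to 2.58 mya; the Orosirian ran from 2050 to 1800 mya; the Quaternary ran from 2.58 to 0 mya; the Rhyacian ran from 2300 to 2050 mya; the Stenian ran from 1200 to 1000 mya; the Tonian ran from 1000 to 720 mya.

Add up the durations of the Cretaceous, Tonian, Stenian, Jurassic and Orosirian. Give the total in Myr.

865.4 million years

Each duration: Cretaceous = 79; Tonian = 280; Stenian = 200; Jurassic = 56.4; Orosirian = 250.
Sum: 79 + 280 + 200 + 56.4 + 250 = 865.4 Myr.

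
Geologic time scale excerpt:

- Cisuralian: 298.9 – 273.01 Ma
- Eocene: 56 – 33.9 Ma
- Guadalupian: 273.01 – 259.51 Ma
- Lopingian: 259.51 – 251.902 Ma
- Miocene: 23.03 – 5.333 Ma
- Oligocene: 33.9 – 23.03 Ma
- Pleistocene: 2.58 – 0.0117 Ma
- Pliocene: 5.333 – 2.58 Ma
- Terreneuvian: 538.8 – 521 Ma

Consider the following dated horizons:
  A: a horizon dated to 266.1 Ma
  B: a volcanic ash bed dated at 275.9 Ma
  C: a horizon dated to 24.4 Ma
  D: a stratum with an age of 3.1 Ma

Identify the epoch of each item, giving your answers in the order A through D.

A — Guadalupian; B — Cisuralian; C — Oligocene; D — Pliocene

A: 266.1 Ma lies in 273.01–259.51 Ma, so Guadalupian.
B: 275.9 Ma lies in 298.9–273.01 Ma, so Cisuralian.
C: 24.4 Ma lies in 33.9–23.03 Ma, so Oligocene.
D: 3.1 Ma lies in 5.333–2.58 Ma, so Pliocene.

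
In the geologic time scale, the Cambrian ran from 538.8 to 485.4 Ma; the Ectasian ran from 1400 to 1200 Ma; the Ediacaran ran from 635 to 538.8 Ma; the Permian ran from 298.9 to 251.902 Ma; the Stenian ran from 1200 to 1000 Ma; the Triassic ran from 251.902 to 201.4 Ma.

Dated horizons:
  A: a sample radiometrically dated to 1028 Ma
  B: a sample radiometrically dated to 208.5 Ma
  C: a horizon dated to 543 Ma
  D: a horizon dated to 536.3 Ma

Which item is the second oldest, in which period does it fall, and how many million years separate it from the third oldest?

Larger Ma means older, so oldest first: A 1028 > C 543 > D 536.3 > B 208.5.
Counting 2 along gives C (543 Ma); the excerpt puts that inside the Ediacaran, 635–538.8 Ma.
Next in line is D (536.3 Ma), and 543 − 536.3 = 6.7 Myr.

C, in the Ediacaran; 6.7 million years to D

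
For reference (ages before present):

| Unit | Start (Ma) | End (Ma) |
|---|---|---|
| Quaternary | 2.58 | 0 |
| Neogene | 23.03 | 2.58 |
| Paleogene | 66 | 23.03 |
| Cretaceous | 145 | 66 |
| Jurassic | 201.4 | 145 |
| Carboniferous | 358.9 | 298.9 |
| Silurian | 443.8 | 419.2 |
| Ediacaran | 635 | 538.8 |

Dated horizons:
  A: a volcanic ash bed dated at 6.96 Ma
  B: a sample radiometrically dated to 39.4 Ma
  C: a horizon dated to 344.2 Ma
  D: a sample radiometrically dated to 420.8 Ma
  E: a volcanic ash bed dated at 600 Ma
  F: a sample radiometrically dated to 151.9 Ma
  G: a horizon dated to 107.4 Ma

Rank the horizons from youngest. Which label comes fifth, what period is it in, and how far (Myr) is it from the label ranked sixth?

C, in the Carboniferous; 76.6 million years to D

Smaller Ma means younger, so youngest first: A 6.96 < B 39.4 < G 107.4 < F 151.9 < C 344.2 < D 420.8 < E 600.
Counting 5 along gives C (344.2 Ma); the excerpt puts that inside the Carboniferous, 358.9–298.9 Ma.
Next in line is D (420.8 Ma), and 420.8 − 344.2 = 76.6 Myr.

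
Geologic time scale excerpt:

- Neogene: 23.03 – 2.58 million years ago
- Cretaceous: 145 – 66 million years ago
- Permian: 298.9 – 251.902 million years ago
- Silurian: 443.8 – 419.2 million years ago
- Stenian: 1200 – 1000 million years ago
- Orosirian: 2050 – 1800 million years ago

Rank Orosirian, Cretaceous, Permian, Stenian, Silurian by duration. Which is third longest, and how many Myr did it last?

Cretaceous, 79 million years

Durations: Orosirian 250; Cretaceous 79; Permian 46.998; Stenian 200; Silurian 24.6 Myr.
Sorted longest-first: Orosirian (250), Stenian (200), Cretaceous (79), Permian (46.998), Silurian (24.6).
The third longest is Cretaceous at 79 Myr.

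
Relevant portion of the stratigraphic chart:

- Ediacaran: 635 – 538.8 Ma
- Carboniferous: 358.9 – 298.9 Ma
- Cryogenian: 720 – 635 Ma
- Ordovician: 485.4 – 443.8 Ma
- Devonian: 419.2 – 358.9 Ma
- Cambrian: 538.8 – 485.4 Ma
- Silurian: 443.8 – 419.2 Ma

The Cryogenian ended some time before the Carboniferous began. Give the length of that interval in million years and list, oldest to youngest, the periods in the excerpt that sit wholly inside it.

276.1 million years; Ediacaran, Cambrian, Ordovician, Silurian, Devonian

The Cryogenian closes at 635 Ma and the Carboniferous opens at 358.9 Ma, so the interval is 635 − 358.9 = 276.1 Myr.
A period fits inside if it starts at or after 635 Ma and ends at or before 358.9 Ma; oldest first that gives Ediacaran, Cambrian, Ordovician, Silurian, Devonian.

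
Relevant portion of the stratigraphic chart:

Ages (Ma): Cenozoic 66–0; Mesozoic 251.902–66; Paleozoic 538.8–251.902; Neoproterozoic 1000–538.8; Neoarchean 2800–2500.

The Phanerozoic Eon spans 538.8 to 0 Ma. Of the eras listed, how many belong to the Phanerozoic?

Eras inside 538.8–0 Ma: Paleozoic, Mesozoic, Cenozoic — 3 in total.

3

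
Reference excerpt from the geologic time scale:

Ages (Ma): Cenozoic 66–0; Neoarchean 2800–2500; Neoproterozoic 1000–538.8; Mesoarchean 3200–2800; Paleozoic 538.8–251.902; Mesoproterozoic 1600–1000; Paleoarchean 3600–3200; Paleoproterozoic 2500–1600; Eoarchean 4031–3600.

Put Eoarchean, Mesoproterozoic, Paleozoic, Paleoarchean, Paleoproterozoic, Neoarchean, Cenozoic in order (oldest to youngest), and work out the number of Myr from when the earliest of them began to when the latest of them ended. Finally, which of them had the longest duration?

Start ages (Ma): Eoarchean 4031, Paleoarchean 3600, Neoarchean 2800, Paleoproterozoic 2500, Mesoproterozoic 1600, Paleozoic 538.8, Cenozoic 66.
Ordered oldest to youngest: Eoarchean, Paleoarchean, Neoarchean, Paleoproterozoic, Mesoproterozoic, Paleozoic, Cenozoic.
Span = 4031 − 0 = 4031 Myr.
Durations: Paleozoic 286.898, Eoarchean 431, Cenozoic 66, Paleoarchean 400, Mesoproterozoic 600, Paleoproterozoic 900, Neoarchean 300 → longest is Paleoproterozoic (900 Myr).

Eoarchean, Paleoarchean, Neoarchean, Paleoproterozoic, Mesoproterozoic, Paleozoic, Cenozoic; total span 4031 Myr; longest is Paleoproterozoic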